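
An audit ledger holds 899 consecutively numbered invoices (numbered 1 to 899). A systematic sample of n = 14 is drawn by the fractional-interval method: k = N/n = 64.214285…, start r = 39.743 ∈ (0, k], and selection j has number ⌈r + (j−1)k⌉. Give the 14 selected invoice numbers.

40, 104, 169, 233, 297, 361, 426, 490, 554, 618, 682, 747, 811, 875

j=1: r + 0k = 39.743 → ⌈·⌉ = 40
j=2: r + 1k = 103.957285… → ⌈·⌉ = 104
j=3: r + 2k = 168.171571… → ⌈·⌉ = 169
j=4: r + 3k = 232.385857… → ⌈·⌉ = 233
j=5: r + 4k = 296.600142… → ⌈·⌉ = 297
j=6: r + 5k = 360.814428… → ⌈·⌉ = 361
j=7: r + 6k = 425.028714… → ⌈·⌉ = 426
j=8: r + 7k = 489.243 → ⌈·⌉ = 490
j=9: r + 8k = 553.457285… → ⌈·⌉ = 554
j=10: r + 9k = 617.671571… → ⌈·⌉ = 618
j=11: r + 10k = 681.885857… → ⌈·⌉ = 682
j=12: r + 11k = 746.100142… → ⌈·⌉ = 747
j=13: r + 12k = 810.314428… → ⌈·⌉ = 811
j=14: r + 13k = 874.528714… → ⌈·⌉ = 875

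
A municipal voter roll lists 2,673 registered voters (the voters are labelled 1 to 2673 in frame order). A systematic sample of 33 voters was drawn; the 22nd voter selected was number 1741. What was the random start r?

k = 2673/33 = 81
r = 1741 − (22−1)×81 = 1741 − 1701 = 40

40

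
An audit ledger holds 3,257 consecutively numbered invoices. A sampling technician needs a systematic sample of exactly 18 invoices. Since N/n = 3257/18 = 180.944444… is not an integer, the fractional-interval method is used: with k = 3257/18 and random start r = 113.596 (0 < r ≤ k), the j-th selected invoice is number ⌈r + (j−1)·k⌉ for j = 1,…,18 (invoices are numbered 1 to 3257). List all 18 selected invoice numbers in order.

j=1: r + 0k = 113.596 → ⌈·⌉ = 114
j=2: r + 1k = 294.540444… → ⌈·⌉ = 295
j=3: r + 2k = 475.484888… → ⌈·⌉ = 476
j=4: r + 3k = 656.429333… → ⌈·⌉ = 657
j=5: r + 4k = 837.373777… → ⌈·⌉ = 838
j=6: r + 5k = 1018.318222… → ⌈·⌉ = 1019
j=7: r + 6k = 1199.262666… → ⌈·⌉ = 1200
j=8: r + 7k = 1380.207111… → ⌈·⌉ = 1381
j=9: r + 8k = 1561.151555… → ⌈·⌉ = 1562
j=10: r + 9k = 1742.096 → ⌈·⌉ = 1743
j=11: r + 10k = 1923.040444… → ⌈·⌉ = 1924
j=12: r + 11k = 2103.984888… → ⌈·⌉ = 2104
j=13: r + 12k = 2284.929333… → ⌈·⌉ = 2285
j=14: r + 13k = 2465.873777… → ⌈·⌉ = 2466
j=15: r + 14k = 2646.818222… → ⌈·⌉ = 2647
j=16: r + 15k = 2827.762666… → ⌈·⌉ = 2828
j=17: r + 16k = 3008.707111… → ⌈·⌉ = 3009
j=18: r + 17k = 3189.651555… → ⌈·⌉ = 3190

114, 295, 476, 657, 838, 1019, 1200, 1381, 1562, 1743, 1924, 2104, 2285, 2466, 2647, 2828, 3009, 3190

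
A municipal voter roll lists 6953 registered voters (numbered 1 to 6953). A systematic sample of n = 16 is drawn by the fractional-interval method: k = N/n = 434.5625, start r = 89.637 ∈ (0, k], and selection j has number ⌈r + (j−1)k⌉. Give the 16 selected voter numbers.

90, 525, 959, 1394, 1828, 2263, 2698, 3132, 3567, 4001, 4436, 4870, 5305, 5739, 6174, 6609

j=1: r + 0k = 89.637 → ⌈·⌉ = 90
j=2: r + 1k = 524.1995 → ⌈·⌉ = 525
j=3: r + 2k = 958.762 → ⌈·⌉ = 959
j=4: r + 3k = 1393.3245 → ⌈·⌉ = 1394
j=5: r + 4k = 1827.887 → ⌈·⌉ = 1828
j=6: r + 5k = 2262.4495 → ⌈·⌉ = 2263
j=7: r + 6k = 2697.012 → ⌈·⌉ = 2698
j=8: r + 7k = 3131.5745 → ⌈·⌉ = 3132
j=9: r + 8k = 3566.137 → ⌈·⌉ = 3567
j=10: r + 9k = 4000.6995 → ⌈·⌉ = 4001
j=11: r + 10k = 4435.262 → ⌈·⌉ = 4436
j=12: r + 11k = 4869.8245 → ⌈·⌉ = 4870
j=13: r + 12k = 5304.387 → ⌈·⌉ = 5305
j=14: r + 13k = 5738.9495 → ⌈·⌉ = 5739
j=15: r + 14k = 6173.512 → ⌈·⌉ = 6174
j=16: r + 15k = 6608.0745 → ⌈·⌉ = 6609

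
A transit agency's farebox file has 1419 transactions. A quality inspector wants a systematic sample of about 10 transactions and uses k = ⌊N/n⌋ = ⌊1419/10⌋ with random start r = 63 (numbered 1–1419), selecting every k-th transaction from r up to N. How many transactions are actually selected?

10

k = ⌊1419/10⌋ = 141
Achieved size = ⌊(1419 − 63)/141⌋ + 1 = ⌊1356/141⌋ + 1 = 9 + 1 = 10
(last selection: 63 + 9×141 = 1332 ≤ 1419; next would be 1473 > 1419)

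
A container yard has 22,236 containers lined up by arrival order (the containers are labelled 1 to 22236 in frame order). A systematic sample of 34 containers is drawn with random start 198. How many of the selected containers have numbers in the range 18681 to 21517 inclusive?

4

k = 22236/34 = 654
First selection ≥ 18681: 198 + ⌈(18681−198)/654⌉·654 = 198 + 29×654 = 19164
Last selection ≤ 21517: 198 + ⌊(21517−198)/654⌋·654 = 198 + 32×654 = 21126
Count = 32 − 29 + 1 = 4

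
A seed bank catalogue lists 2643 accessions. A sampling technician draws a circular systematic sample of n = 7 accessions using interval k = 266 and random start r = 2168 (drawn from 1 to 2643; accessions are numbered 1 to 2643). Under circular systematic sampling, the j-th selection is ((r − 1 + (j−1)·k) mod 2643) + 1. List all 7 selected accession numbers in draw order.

Selection 1: 2168
Selection 2: 2168 + 266 = 2434
Selection 3: 2434 + 266 = 2700 → 2700 − 2643 = 57
Selection 4: 57 + 266 = 323
Selection 5: 323 + 266 = 589
Selection 6: 589 + 266 = 855
Selection 7: 855 + 266 = 1121

2168, 2434, 57, 323, 589, 855, 1121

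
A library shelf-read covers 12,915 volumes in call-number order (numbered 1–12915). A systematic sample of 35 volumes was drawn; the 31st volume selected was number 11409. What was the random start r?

k = 12915/35 = 369
r = 11409 − (31−1)×369 = 11409 − 11070 = 339

339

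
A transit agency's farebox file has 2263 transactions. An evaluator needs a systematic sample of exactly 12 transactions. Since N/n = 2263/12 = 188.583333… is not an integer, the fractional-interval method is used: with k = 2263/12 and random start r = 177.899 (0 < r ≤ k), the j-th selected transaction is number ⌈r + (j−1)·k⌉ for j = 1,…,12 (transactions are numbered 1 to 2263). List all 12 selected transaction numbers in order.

j=1: r + 0k = 177.899 → ⌈·⌉ = 178
j=2: r + 1k = 366.482333… → ⌈·⌉ = 367
j=3: r + 2k = 555.065666… → ⌈·⌉ = 556
j=4: r + 3k = 743.649 → ⌈·⌉ = 744
j=5: r + 4k = 932.232333… → ⌈·⌉ = 933
j=6: r + 5k = 1120.815666… → ⌈·⌉ = 1121
j=7: r + 6k = 1309.399 → ⌈·⌉ = 1310
j=8: r + 7k = 1497.982333… → ⌈·⌉ = 1498
j=9: r + 8k = 1686.565666… → ⌈·⌉ = 1687
j=10: r + 9k = 1875.149 → ⌈·⌉ = 1876
j=11: r + 10k = 2063.732333… → ⌈·⌉ = 2064
j=12: r + 11k = 2252.315666… → ⌈·⌉ = 2253

178, 367, 556, 744, 933, 1121, 1310, 1498, 1687, 1876, 2064, 2253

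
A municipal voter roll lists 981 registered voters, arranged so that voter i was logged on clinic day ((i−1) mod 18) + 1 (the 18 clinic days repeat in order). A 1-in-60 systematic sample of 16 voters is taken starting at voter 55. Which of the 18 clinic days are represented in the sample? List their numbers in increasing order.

1, 7, 13

Consecutive selections differ by k = 60, so their clinic day numbers differ by 60 mod 18 = 6.
gcd(60, 18) = 6, so the sample visits 18/6 = 3 distinct residues mod 18.
Start 55 is clinic day 1; the clinic days hit are 1, 7, 13.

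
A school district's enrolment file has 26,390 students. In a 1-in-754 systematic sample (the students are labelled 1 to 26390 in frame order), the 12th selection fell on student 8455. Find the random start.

161

k = 754
r = 8455 − (12−1)×754 = 8455 − 8294 = 161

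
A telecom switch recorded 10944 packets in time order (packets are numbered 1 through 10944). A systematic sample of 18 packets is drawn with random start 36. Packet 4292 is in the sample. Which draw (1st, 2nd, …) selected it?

k = 10944/18 = 608
position = (4292 − 36)/608 + 1 = 4256/608 + 1 = 7 + 1 = 8

8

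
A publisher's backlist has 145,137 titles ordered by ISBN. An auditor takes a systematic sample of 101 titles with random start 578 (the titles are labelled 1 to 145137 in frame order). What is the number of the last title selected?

144278

k = 145137/101 = 1437
101st selection = r + (101−1)·k = 578 + 100×1437 = 578 + 143700 = 144278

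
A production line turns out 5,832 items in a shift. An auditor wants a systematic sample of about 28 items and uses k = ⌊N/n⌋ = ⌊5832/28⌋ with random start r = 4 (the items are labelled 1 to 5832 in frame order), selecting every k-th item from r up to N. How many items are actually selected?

29

k = ⌊5832/28⌋ = 208
Achieved size = ⌊(5832 − 4)/208⌋ + 1 = ⌊5828/208⌋ + 1 = 28 + 1 = 29
(last selection: 4 + 28×208 = 5828 ≤ 5832; next would be 6036 > 5832)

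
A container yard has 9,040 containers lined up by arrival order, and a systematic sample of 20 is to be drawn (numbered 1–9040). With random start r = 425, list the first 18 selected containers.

k = N/n = 9040/20 = 452
container 1: 425
container 2: 425 + 452 = 877
container 3: 877 + 452 = 1329
container 4: 1329 + 452 = 1781
container 5: 1781 + 452 = 2233
container 6: 2233 + 452 = 2685
container 7: 2685 + 452 = 3137
container 8: 3137 + 452 = 3589
container 9: 3589 + 452 = 4041
container 10: 4041 + 452 = 4493
container 11: 4493 + 452 = 4945
container 12: 4945 + 452 = 5397
container 13: 5397 + 452 = 5849
container 14: 5849 + 452 = 6301
container 15: 6301 + 452 = 6753
container 16: 6753 + 452 = 7205
container 17: 7205 + 452 = 7657
container 18: 7657 + 452 = 8109

425, 877, 1329, 1781, 2233, 2685, 3137, 3589, 4041, 4493, 4945, 5397, 5849, 6301, 6753, 7205, 7657, 8109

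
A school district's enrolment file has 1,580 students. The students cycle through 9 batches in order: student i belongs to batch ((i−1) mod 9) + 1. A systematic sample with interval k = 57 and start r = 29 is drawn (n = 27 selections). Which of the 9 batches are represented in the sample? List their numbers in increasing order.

2, 5, 8

Consecutive selections differ by k = 57, so their batch numbers differ by 57 mod 9 = 3.
gcd(57, 9) = 3, so the sample visits 9/3 = 3 distinct residues mod 9.
Start 29 is batch 2; the batches hit are 2, 5, 8.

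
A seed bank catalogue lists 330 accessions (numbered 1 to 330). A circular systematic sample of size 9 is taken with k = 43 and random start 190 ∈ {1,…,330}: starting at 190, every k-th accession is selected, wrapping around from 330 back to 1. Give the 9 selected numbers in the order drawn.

Selection 1: 190
Selection 2: 190 + 43 = 233
Selection 3: 233 + 43 = 276
Selection 4: 276 + 43 = 319
Selection 5: 319 + 43 = 362 → 362 − 330 = 32
Selection 6: 32 + 43 = 75
Selection 7: 75 + 43 = 118
Selection 8: 118 + 43 = 161
Selection 9: 161 + 43 = 204

190, 233, 276, 319, 32, 75, 118, 161, 204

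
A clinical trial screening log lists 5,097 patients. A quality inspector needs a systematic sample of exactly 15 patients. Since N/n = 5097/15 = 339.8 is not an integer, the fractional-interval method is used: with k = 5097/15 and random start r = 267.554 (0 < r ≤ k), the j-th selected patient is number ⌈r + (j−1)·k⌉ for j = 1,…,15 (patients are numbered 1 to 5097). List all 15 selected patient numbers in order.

268, 608, 948, 1287, 1627, 1967, 2307, 2647, 2986, 3326, 3666, 4006, 4346, 4685, 5025

j=1: r + 0k = 267.554 → ⌈·⌉ = 268
j=2: r + 1k = 607.354 → ⌈·⌉ = 608
j=3: r + 2k = 947.154 → ⌈·⌉ = 948
j=4: r + 3k = 1286.954 → ⌈·⌉ = 1287
j=5: r + 4k = 1626.754 → ⌈·⌉ = 1627
j=6: r + 5k = 1966.554 → ⌈·⌉ = 1967
j=7: r + 6k = 2306.354 → ⌈·⌉ = 2307
j=8: r + 7k = 2646.154 → ⌈·⌉ = 2647
j=9: r + 8k = 2985.954 → ⌈·⌉ = 2986
j=10: r + 9k = 3325.754 → ⌈·⌉ = 3326
j=11: r + 10k = 3665.554 → ⌈·⌉ = 3666
j=12: r + 11k = 4005.354 → ⌈·⌉ = 4006
j=13: r + 12k = 4345.154 → ⌈·⌉ = 4346
j=14: r + 13k = 4684.954 → ⌈·⌉ = 4685
j=15: r + 14k = 5024.754 → ⌈·⌉ = 5025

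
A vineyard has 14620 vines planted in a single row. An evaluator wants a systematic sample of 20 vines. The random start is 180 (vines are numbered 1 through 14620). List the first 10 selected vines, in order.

k = N/n = 14620/20 = 731
vine 1: 180
vine 2: 180 + 731 = 911
vine 3: 911 + 731 = 1642
vine 4: 1642 + 731 = 2373
vine 5: 2373 + 731 = 3104
vine 6: 3104 + 731 = 3835
vine 7: 3835 + 731 = 4566
vine 8: 4566 + 731 = 5297
vine 9: 5297 + 731 = 6028
vine 10: 6028 + 731 = 6759

180, 911, 1642, 2373, 3104, 3835, 4566, 5297, 6028, 6759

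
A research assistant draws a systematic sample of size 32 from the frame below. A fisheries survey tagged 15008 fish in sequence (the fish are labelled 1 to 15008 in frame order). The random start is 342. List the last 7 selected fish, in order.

12067, 12536, 13005, 13474, 13943, 14412, 14881

k = N/n = 15008/32 = 469
26th selection = 342 + 25×469 = 12067
27th: 12067 + 469 = 12536
28th: 12536 + 469 = 13005
29th: 13005 + 469 = 13474
30th: 13474 + 469 = 13943
31st: 13943 + 469 = 14412
32nd: 14412 + 469 = 14881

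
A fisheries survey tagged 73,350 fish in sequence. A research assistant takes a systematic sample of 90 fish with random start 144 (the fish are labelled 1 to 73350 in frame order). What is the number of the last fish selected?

k = 73350/90 = 815
90th selection = r + (90−1)·k = 144 + 89×815 = 144 + 72535 = 72679

72679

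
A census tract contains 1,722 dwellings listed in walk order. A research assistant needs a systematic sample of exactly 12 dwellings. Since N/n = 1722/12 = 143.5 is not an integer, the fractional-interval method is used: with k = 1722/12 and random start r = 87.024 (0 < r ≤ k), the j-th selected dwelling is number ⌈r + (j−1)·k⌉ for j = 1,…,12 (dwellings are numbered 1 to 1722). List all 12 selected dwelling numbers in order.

j=1: r + 0k = 87.024 → ⌈·⌉ = 88
j=2: r + 1k = 230.524 → ⌈·⌉ = 231
j=3: r + 2k = 374.024 → ⌈·⌉ = 375
j=4: r + 3k = 517.524 → ⌈·⌉ = 518
j=5: r + 4k = 661.024 → ⌈·⌉ = 662
j=6: r + 5k = 804.524 → ⌈·⌉ = 805
j=7: r + 6k = 948.024 → ⌈·⌉ = 949
j=8: r + 7k = 1091.524 → ⌈·⌉ = 1092
j=9: r + 8k = 1235.024 → ⌈·⌉ = 1236
j=10: r + 9k = 1378.524 → ⌈·⌉ = 1379
j=11: r + 10k = 1522.024 → ⌈·⌉ = 1523
j=12: r + 11k = 1665.524 → ⌈·⌉ = 1666

88, 231, 375, 518, 662, 805, 949, 1092, 1236, 1379, 1523, 1666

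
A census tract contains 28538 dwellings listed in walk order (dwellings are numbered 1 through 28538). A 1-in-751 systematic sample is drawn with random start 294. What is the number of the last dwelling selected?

28081

k = 751
38th selection = r + (38−1)·k = 294 + 37×751 = 294 + 27787 = 28081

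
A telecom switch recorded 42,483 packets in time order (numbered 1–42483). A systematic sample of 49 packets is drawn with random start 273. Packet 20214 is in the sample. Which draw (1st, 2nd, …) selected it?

k = 42483/49 = 867
position = (20214 − 273)/867 + 1 = 19941/867 + 1 = 23 + 1 = 24

24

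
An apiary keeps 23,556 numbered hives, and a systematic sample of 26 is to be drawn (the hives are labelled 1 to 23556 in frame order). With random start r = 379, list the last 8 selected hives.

16687, 17593, 18499, 19405, 20311, 21217, 22123, 23029

k = N/n = 23556/26 = 906
19th selection = 379 + 18×906 = 16687
20th: 16687 + 906 = 17593
21st: 17593 + 906 = 18499
22nd: 18499 + 906 = 19405
23rd: 19405 + 906 = 20311
24th: 20311 + 906 = 21217
25th: 21217 + 906 = 22123
26th: 22123 + 906 = 23029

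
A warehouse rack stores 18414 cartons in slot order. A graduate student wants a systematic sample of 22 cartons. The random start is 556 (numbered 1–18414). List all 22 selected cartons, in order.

k = N/n = 18414/22 = 837
carton 1: 556
carton 2: 556 + 837 = 1393
carton 3: 1393 + 837 = 2230
carton 4: 2230 + 837 = 3067
carton 5: 3067 + 837 = 3904
carton 6: 3904 + 837 = 4741
carton 7: 4741 + 837 = 5578
carton 8: 5578 + 837 = 6415
carton 9: 6415 + 837 = 7252
carton 10: 7252 + 837 = 8089
carton 11: 8089 + 837 = 8926
carton 12: 8926 + 837 = 9763
carton 13: 9763 + 837 = 10600
carton 14: 10600 + 837 = 11437
carton 15: 11437 + 837 = 12274
carton 16: 12274 + 837 = 13111
carton 17: 13111 + 837 = 13948
carton 18: 13948 + 837 = 14785
carton 19: 14785 + 837 = 15622
carton 20: 15622 + 837 = 16459
carton 21: 16459 + 837 = 17296
carton 22: 17296 + 837 = 18133

556, 1393, 2230, 3067, 3904, 4741, 5578, 6415, 7252, 8089, 8926, 9763, 10600, 11437, 12274, 13111, 13948, 14785, 15622, 16459, 17296, 18133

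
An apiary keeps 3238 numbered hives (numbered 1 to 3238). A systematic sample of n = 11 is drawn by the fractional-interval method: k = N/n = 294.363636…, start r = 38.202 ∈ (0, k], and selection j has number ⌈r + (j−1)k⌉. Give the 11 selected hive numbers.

j=1: r + 0k = 38.202 → ⌈·⌉ = 39
j=2: r + 1k = 332.565636… → ⌈·⌉ = 333
j=3: r + 2k = 626.929272… → ⌈·⌉ = 627
j=4: r + 3k = 921.292909… → ⌈·⌉ = 922
j=5: r + 4k = 1215.656545… → ⌈·⌉ = 1216
j=6: r + 5k = 1510.020181… → ⌈·⌉ = 1511
j=7: r + 6k = 1804.383818… → ⌈·⌉ = 1805
j=8: r + 7k = 2098.747454… → ⌈·⌉ = 2099
j=9: r + 8k = 2393.111090… → ⌈·⌉ = 2394
j=10: r + 9k = 2687.474727… → ⌈·⌉ = 2688
j=11: r + 10k = 2981.838363… → ⌈·⌉ = 2982

39, 333, 627, 922, 1216, 1511, 1805, 2099, 2394, 2688, 2982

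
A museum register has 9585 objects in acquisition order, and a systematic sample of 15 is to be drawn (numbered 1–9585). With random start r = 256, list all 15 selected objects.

256, 895, 1534, 2173, 2812, 3451, 4090, 4729, 5368, 6007, 6646, 7285, 7924, 8563, 9202

k = N/n = 9585/15 = 639
object 1: 256
object 2: 256 + 639 = 895
object 3: 895 + 639 = 1534
object 4: 1534 + 639 = 2173
object 5: 2173 + 639 = 2812
object 6: 2812 + 639 = 3451
object 7: 3451 + 639 = 4090
object 8: 4090 + 639 = 4729
object 9: 4729 + 639 = 5368
object 10: 5368 + 639 = 6007
object 11: 6007 + 639 = 6646
object 12: 6646 + 639 = 7285
object 13: 7285 + 639 = 7924
object 14: 7924 + 639 = 8563
object 15: 8563 + 639 = 9202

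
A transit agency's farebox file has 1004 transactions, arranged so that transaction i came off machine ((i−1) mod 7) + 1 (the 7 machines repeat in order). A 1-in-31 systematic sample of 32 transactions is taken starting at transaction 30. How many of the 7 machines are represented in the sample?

7

Consecutive selections differ by k = 31, so their machine numbers differ by 31 mod 7 = 3.
gcd(31, 7) = 1, so the sample visits 7/1 = 7 distinct residues mod 7.
Start 30 is machine 2; the machines hit are 1, 2, 3, 4, 5, 6, 7.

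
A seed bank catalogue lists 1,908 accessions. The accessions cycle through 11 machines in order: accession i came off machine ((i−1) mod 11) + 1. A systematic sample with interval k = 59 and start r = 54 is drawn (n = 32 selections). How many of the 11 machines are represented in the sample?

Consecutive selections differ by k = 59, so their machine numbers differ by 59 mod 11 = 4.
gcd(59, 11) = 1, so the sample visits 11/1 = 11 distinct residues mod 11.
Start 54 is machine 10; the machines hit are 1, 2, 3, 4, 5, 6, 7, 8, 9, 10, 11.

11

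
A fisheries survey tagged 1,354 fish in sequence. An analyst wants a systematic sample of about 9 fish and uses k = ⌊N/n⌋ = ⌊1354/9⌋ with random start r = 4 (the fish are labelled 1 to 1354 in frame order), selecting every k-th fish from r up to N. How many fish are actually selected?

k = ⌊1354/9⌋ = 150
Achieved size = ⌊(1354 − 4)/150⌋ + 1 = ⌊1350/150⌋ + 1 = 9 + 1 = 10
(last selection: 4 + 9×150 = 1354 ≤ 1354; next would be 1504 > 1354)

10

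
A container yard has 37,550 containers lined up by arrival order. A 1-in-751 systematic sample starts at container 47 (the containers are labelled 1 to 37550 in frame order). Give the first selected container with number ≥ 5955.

6055

k = 751
Steps past start: ⌈(5955 − 47)/751⌉ = ⌈5908/751⌉ = 8
Selected container: 47 + 8×751 = 6055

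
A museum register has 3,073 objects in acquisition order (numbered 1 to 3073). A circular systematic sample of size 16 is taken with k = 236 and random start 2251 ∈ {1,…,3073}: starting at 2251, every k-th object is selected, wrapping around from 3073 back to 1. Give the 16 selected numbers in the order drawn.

Selection 1: 2251
Selection 2: 2251 + 236 = 2487
Selection 3: 2487 + 236 = 2723
Selection 4: 2723 + 236 = 2959
Selection 5: 2959 + 236 = 3195 → 3195 − 3073 = 122
Selection 6: 122 + 236 = 358
Selection 7: 358 + 236 = 594
Selection 8: 594 + 236 = 830
Selection 9: 830 + 236 = 1066
Selection 10: 1066 + 236 = 1302
Selection 11: 1302 + 236 = 1538
Selection 12: 1538 + 236 = 1774
Selection 13: 1774 + 236 = 2010
Selection 14: 2010 + 236 = 2246
Selection 15: 2246 + 236 = 2482
Selection 16: 2482 + 236 = 2718

2251, 2487, 2723, 2959, 122, 358, 594, 830, 1066, 1302, 1538, 1774, 2010, 2246, 2482, 2718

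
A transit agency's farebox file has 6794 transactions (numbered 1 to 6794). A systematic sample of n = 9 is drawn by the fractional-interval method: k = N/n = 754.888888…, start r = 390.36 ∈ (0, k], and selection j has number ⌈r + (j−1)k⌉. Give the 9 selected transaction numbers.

j=1: r + 0k = 390.36 → ⌈·⌉ = 391
j=2: r + 1k = 1145.248888… → ⌈·⌉ = 1146
j=3: r + 2k = 1900.137777… → ⌈·⌉ = 1901
j=4: r + 3k = 2655.026666… → ⌈·⌉ = 2656
j=5: r + 4k = 3409.915555… → ⌈·⌉ = 3410
j=6: r + 5k = 4164.804444… → ⌈·⌉ = 4165
j=7: r + 6k = 4919.693333… → ⌈·⌉ = 4920
j=8: r + 7k = 5674.582222… → ⌈·⌉ = 5675
j=9: r + 8k = 6429.471111… → ⌈·⌉ = 6430

391, 1146, 1901, 2656, 3410, 4165, 4920, 5675, 6430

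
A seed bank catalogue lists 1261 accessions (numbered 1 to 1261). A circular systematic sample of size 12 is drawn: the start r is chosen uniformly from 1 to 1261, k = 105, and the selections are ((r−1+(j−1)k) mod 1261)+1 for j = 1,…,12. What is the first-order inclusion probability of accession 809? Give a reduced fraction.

12/1261

For each position j, as r ranges over 1…1261 the j-th selection hits every accession exactly once, so accession 809 is selected for exactly 12 of the 1261 starts.
Inclusion probability = 12/1261.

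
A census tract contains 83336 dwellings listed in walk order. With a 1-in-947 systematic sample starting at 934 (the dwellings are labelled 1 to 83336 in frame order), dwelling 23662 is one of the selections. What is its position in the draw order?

k = 947
position = (23662 − 934)/947 + 1 = 22728/947 + 1 = 24 + 1 = 25

25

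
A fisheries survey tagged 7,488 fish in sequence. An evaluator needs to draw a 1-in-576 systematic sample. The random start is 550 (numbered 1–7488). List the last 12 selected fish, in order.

2nd selection = 550 + 1×576 = 1126
3rd: 1126 + 576 = 1702
4th: 1702 + 576 = 2278
5th: 2278 + 576 = 2854
6th: 2854 + 576 = 3430
7th: 3430 + 576 = 4006
8th: 4006 + 576 = 4582
9th: 4582 + 576 = 5158
10th: 5158 + 576 = 5734
11th: 5734 + 576 = 6310
12th: 6310 + 576 = 6886
13th: 6886 + 576 = 7462

1126, 1702, 2278, 2854, 3430, 4006, 4582, 5158, 5734, 6310, 6886, 7462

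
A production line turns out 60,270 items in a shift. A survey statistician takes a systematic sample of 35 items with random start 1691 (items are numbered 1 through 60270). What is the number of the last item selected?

k = 60270/35 = 1722
35th selection = r + (35−1)·k = 1691 + 34×1722 = 1691 + 58548 = 60239

60239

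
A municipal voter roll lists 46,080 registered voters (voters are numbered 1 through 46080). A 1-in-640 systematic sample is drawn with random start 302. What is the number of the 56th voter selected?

35502

k = 640
56th selection = r + (56−1)·k = 302 + 55×640 = 302 + 35200 = 35502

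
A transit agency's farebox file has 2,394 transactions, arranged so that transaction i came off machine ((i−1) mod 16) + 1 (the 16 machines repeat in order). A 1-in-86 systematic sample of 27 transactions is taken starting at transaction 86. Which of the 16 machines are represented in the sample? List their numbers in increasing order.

Consecutive selections differ by k = 86, so their machine numbers differ by 86 mod 16 = 6.
gcd(86, 16) = 2, so the sample visits 16/2 = 8 distinct residues mod 16.
Start 86 is machine 6; the machines hit are 2, 4, 6, 8, 10, 12, 14, 16.

2, 4, 6, 8, 10, 12, 14, 16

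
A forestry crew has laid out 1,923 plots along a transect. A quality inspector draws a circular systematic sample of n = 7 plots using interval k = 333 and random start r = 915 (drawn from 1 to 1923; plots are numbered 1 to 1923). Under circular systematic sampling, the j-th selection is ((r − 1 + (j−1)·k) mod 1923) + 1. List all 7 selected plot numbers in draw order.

915, 1248, 1581, 1914, 324, 657, 990

Selection 1: 915
Selection 2: 915 + 333 = 1248
Selection 3: 1248 + 333 = 1581
Selection 4: 1581 + 333 = 1914
Selection 5: 1914 + 333 = 2247 → 2247 − 1923 = 324
Selection 6: 324 + 333 = 657
Selection 7: 657 + 333 = 990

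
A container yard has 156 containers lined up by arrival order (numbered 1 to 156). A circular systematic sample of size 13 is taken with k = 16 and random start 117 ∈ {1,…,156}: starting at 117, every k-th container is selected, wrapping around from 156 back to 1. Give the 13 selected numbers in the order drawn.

117, 133, 149, 9, 25, 41, 57, 73, 89, 105, 121, 137, 153

Selection 1: 117
Selection 2: 117 + 16 = 133
Selection 3: 133 + 16 = 149
Selection 4: 149 + 16 = 165 → 165 − 156 = 9
Selection 5: 9 + 16 = 25
Selection 6: 25 + 16 = 41
Selection 7: 41 + 16 = 57
Selection 8: 57 + 16 = 73
Selection 9: 73 + 16 = 89
Selection 10: 89 + 16 = 105
Selection 11: 105 + 16 = 121
Selection 12: 121 + 16 = 137
Selection 13: 137 + 16 = 153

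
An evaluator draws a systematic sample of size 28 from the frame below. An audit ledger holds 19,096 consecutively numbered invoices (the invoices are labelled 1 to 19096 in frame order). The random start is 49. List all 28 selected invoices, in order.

k = N/n = 19096/28 = 682
invoice 1: 49
invoice 2: 49 + 682 = 731
invoice 3: 731 + 682 = 1413
invoice 4: 1413 + 682 = 2095
invoice 5: 2095 + 682 = 2777
invoice 6: 2777 + 682 = 3459
invoice 7: 3459 + 682 = 4141
invoice 8: 4141 + 682 = 4823
invoice 9: 4823 + 682 = 5505
invoice 10: 5505 + 682 = 6187
invoice 11: 6187 + 682 = 6869
invoice 12: 6869 + 682 = 7551
invoice 13: 7551 + 682 = 8233
invoice 14: 8233 + 682 = 8915
invoice 15: 8915 + 682 = 9597
invoice 16: 9597 + 682 = 10279
invoice 17: 10279 + 682 = 10961
invoice 18: 10961 + 682 = 11643
invoice 19: 11643 + 682 = 12325
invoice 20: 12325 + 682 = 13007
invoice 21: 13007 + 682 = 13689
invoice 22: 13689 + 682 = 14371
invoice 23: 14371 + 682 = 15053
invoice 24: 15053 + 682 = 15735
invoice 25: 15735 + 682 = 16417
invoice 26: 16417 + 682 = 17099
invoice 27: 17099 + 682 = 17781
invoice 28: 17781 + 682 = 18463

49, 731, 1413, 2095, 2777, 3459, 4141, 4823, 5505, 6187, 6869, 7551, 8233, 8915, 9597, 10279, 10961, 11643, 12325, 13007, 13689, 14371, 15053, 15735, 16417, 17099, 17781, 18463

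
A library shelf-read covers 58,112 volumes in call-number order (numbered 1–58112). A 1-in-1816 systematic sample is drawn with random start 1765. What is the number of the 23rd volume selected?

41717

k = 1816
23rd selection = r + (23−1)·k = 1765 + 22×1816 = 1765 + 39952 = 41717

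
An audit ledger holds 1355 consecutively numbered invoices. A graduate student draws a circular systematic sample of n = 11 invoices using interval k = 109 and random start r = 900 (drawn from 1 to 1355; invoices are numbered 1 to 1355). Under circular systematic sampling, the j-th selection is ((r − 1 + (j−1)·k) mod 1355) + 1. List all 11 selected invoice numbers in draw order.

900, 1009, 1118, 1227, 1336, 90, 199, 308, 417, 526, 635

Selection 1: 900
Selection 2: 900 + 109 = 1009
Selection 3: 1009 + 109 = 1118
Selection 4: 1118 + 109 = 1227
Selection 5: 1227 + 109 = 1336
Selection 6: 1336 + 109 = 1445 → 1445 − 1355 = 90
Selection 7: 90 + 109 = 199
Selection 8: 199 + 109 = 308
Selection 9: 308 + 109 = 417
Selection 10: 417 + 109 = 526
Selection 11: 526 + 109 = 635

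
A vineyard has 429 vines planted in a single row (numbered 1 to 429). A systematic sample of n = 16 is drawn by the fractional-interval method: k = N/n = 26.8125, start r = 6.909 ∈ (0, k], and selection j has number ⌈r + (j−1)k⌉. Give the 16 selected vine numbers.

j=1: r + 0k = 6.909 → ⌈·⌉ = 7
j=2: r + 1k = 33.7215 → ⌈·⌉ = 34
j=3: r + 2k = 60.534 → ⌈·⌉ = 61
j=4: r + 3k = 87.3465 → ⌈·⌉ = 88
j=5: r + 4k = 114.159 → ⌈·⌉ = 115
j=6: r + 5k = 140.9715 → ⌈·⌉ = 141
j=7: r + 6k = 167.784 → ⌈·⌉ = 168
j=8: r + 7k = 194.5965 → ⌈·⌉ = 195
j=9: r + 8k = 221.409 → ⌈·⌉ = 222
j=10: r + 9k = 248.2215 → ⌈·⌉ = 249
j=11: r + 10k = 275.034 → ⌈·⌉ = 276
j=12: r + 11k = 301.8465 → ⌈·⌉ = 302
j=13: r + 12k = 328.659 → ⌈·⌉ = 329
j=14: r + 13k = 355.4715 → ⌈·⌉ = 356
j=15: r + 14k = 382.284 → ⌈·⌉ = 383
j=16: r + 15k = 409.0965 → ⌈·⌉ = 410

7, 34, 61, 88, 115, 141, 168, 195, 222, 249, 276, 302, 329, 356, 383, 410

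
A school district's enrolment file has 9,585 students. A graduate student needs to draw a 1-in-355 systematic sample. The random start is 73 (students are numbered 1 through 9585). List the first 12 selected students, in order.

73, 428, 783, 1138, 1493, 1848, 2203, 2558, 2913, 3268, 3623, 3978

student 1: 73
student 2: 73 + 355 = 428
student 3: 428 + 355 = 783
student 4: 783 + 355 = 1138
student 5: 1138 + 355 = 1493
student 6: 1493 + 355 = 1848
student 7: 1848 + 355 = 2203
student 8: 2203 + 355 = 2558
student 9: 2558 + 355 = 2913
student 10: 2913 + 355 = 3268
student 11: 3268 + 355 = 3623
student 12: 3623 + 355 = 3978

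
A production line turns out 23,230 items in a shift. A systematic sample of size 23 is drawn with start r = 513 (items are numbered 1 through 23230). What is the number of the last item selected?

k = 23230/23 = 1010
23rd selection = r + (23−1)·k = 513 + 22×1010 = 513 + 22220 = 22733

22733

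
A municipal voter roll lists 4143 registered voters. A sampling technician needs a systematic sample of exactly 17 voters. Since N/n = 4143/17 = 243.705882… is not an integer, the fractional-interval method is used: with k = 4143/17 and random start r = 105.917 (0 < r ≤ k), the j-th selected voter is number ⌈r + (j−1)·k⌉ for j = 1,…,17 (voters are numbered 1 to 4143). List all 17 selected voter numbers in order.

j=1: r + 0k = 105.917 → ⌈·⌉ = 106
j=2: r + 1k = 349.622882… → ⌈·⌉ = 350
j=3: r + 2k = 593.328764… → ⌈·⌉ = 594
j=4: r + 3k = 837.034647… → ⌈·⌉ = 838
j=5: r + 4k = 1080.740529… → ⌈·⌉ = 1081
j=6: r + 5k = 1324.446411… → ⌈·⌉ = 1325
j=7: r + 6k = 1568.152294… → ⌈·⌉ = 1569
j=8: r + 7k = 1811.858176… → ⌈·⌉ = 1812
j=9: r + 8k = 2055.564058… → ⌈·⌉ = 2056
j=10: r + 9k = 2299.269941… → ⌈·⌉ = 2300
j=11: r + 10k = 2542.975823… → ⌈·⌉ = 2543
j=12: r + 11k = 2786.681705… → ⌈·⌉ = 2787
j=13: r + 12k = 3030.387588… → ⌈·⌉ = 3031
j=14: r + 13k = 3274.093470… → ⌈·⌉ = 3275
j=15: r + 14k = 3517.799352… → ⌈·⌉ = 3518
j=16: r + 15k = 3761.505235… → ⌈·⌉ = 3762
j=17: r + 16k = 4005.211117… → ⌈·⌉ = 4006

106, 350, 594, 838, 1081, 1325, 1569, 1812, 2056, 2300, 2543, 2787, 3031, 3275, 3518, 3762, 4006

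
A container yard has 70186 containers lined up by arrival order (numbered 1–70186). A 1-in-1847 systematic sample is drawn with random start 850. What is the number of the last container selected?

k = 1847
38th selection = r + (38−1)·k = 850 + 37×1847 = 850 + 68339 = 69189

69189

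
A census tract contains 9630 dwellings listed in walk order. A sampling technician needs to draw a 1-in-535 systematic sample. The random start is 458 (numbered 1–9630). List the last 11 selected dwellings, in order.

8th selection = 458 + 7×535 = 4203
9th: 4203 + 535 = 4738
10th: 4738 + 535 = 5273
11th: 5273 + 535 = 5808
12th: 5808 + 535 = 6343
13th: 6343 + 535 = 6878
14th: 6878 + 535 = 7413
15th: 7413 + 535 = 7948
16th: 7948 + 535 = 8483
17th: 8483 + 535 = 9018
18th: 9018 + 535 = 9553

4203, 4738, 5273, 5808, 6343, 6878, 7413, 7948, 8483, 9018, 9553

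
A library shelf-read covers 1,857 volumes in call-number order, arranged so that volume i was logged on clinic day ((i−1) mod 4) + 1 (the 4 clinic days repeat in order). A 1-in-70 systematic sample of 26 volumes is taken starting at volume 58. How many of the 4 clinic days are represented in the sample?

Consecutive selections differ by k = 70, so their clinic day numbers differ by 70 mod 4 = 2.
gcd(70, 4) = 2, so the sample visits 4/2 = 2 distinct residues mod 4.
Start 58 is clinic day 2; the clinic days hit are 2, 4.

2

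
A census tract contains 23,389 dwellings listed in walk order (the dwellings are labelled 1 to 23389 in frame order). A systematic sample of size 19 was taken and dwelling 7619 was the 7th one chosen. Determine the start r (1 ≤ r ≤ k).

k = 23389/19 = 1231
r = 7619 − (7−1)×1231 = 7619 − 7386 = 233

233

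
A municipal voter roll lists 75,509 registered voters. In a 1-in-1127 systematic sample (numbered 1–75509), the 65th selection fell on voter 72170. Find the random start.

42

k = 1127
r = 72170 − (65−1)×1127 = 72170 − 72128 = 42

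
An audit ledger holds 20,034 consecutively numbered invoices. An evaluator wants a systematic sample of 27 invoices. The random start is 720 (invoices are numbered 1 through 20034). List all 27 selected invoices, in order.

k = N/n = 20034/27 = 742
invoice 1: 720
invoice 2: 720 + 742 = 1462
invoice 3: 1462 + 742 = 2204
invoice 4: 2204 + 742 = 2946
invoice 5: 2946 + 742 = 3688
invoice 6: 3688 + 742 = 4430
invoice 7: 4430 + 742 = 5172
invoice 8: 5172 + 742 = 5914
invoice 9: 5914 + 742 = 6656
invoice 10: 6656 + 742 = 7398
invoice 11: 7398 + 742 = 8140
invoice 12: 8140 + 742 = 8882
invoice 13: 8882 + 742 = 9624
invoice 14: 9624 + 742 = 10366
invoice 15: 10366 + 742 = 11108
invoice 16: 11108 + 742 = 11850
invoice 17: 11850 + 742 = 12592
invoice 18: 12592 + 742 = 13334
invoice 19: 13334 + 742 = 14076
invoice 20: 14076 + 742 = 14818
invoice 21: 14818 + 742 = 15560
invoice 22: 15560 + 742 = 16302
invoice 23: 16302 + 742 = 17044
invoice 24: 17044 + 742 = 17786
invoice 25: 17786 + 742 = 18528
invoice 26: 18528 + 742 = 19270
invoice 27: 19270 + 742 = 20012

720, 1462, 2204, 2946, 3688, 4430, 5172, 5914, 6656, 7398, 8140, 8882, 9624, 10366, 11108, 11850, 12592, 13334, 14076, 14818, 15560, 16302, 17044, 17786, 18528, 19270, 20012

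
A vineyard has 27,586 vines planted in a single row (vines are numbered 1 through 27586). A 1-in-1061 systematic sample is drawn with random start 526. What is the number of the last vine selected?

27051

k = 1061
26th selection = r + (26−1)·k = 526 + 25×1061 = 526 + 26525 = 27051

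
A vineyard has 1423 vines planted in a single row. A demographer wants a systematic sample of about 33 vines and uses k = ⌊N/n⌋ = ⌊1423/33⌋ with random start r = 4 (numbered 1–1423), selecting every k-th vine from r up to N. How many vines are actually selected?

34

k = ⌊1423/33⌋ = 43
Achieved size = ⌊(1423 − 4)/43⌋ + 1 = ⌊1419/43⌋ + 1 = 33 + 1 = 34
(last selection: 4 + 33×43 = 1423 ≤ 1423; next would be 1466 > 1423)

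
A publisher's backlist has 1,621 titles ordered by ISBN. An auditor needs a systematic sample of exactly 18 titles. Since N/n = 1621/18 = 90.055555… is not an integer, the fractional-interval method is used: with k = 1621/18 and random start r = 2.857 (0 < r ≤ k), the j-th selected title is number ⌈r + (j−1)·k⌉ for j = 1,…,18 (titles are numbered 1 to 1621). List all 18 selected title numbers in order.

j=1: r + 0k = 2.857 → ⌈·⌉ = 3
j=2: r + 1k = 92.912555… → ⌈·⌉ = 93
j=3: r + 2k = 182.968111… → ⌈·⌉ = 183
j=4: r + 3k = 273.023666… → ⌈·⌉ = 274
j=5: r + 4k = 363.079222… → ⌈·⌉ = 364
j=6: r + 5k = 453.134777… → ⌈·⌉ = 454
j=7: r + 6k = 543.190333… → ⌈·⌉ = 544
j=8: r + 7k = 633.245888… → ⌈·⌉ = 634
j=9: r + 8k = 723.301444… → ⌈·⌉ = 724
j=10: r + 9k = 813.357 → ⌈·⌉ = 814
j=11: r + 10k = 903.412555… → ⌈·⌉ = 904
j=12: r + 11k = 993.468111… → ⌈·⌉ = 994
j=13: r + 12k = 1083.523666… → ⌈·⌉ = 1084
j=14: r + 13k = 1173.579222… → ⌈·⌉ = 1174
j=15: r + 14k = 1263.634777… → ⌈·⌉ = 1264
j=16: r + 15k = 1353.690333… → ⌈·⌉ = 1354
j=17: r + 16k = 1443.745888… → ⌈·⌉ = 1444
j=18: r + 17k = 1533.801444… → ⌈·⌉ = 1534

3, 93, 183, 274, 364, 454, 544, 634, 724, 814, 904, 994, 1084, 1174, 1264, 1354, 1444, 1534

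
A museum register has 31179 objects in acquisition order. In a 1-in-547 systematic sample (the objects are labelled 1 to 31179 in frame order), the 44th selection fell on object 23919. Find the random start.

398

k = 547
r = 23919 − (44−1)×547 = 23919 − 23521 = 398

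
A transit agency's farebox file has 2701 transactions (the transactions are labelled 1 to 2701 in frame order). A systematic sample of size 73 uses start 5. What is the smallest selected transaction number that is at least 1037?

1041

k = 2701/73 = 37
Steps past start: ⌈(1037 − 5)/37⌉ = ⌈1032/37⌉ = 28
Selected transaction: 5 + 28×37 = 1041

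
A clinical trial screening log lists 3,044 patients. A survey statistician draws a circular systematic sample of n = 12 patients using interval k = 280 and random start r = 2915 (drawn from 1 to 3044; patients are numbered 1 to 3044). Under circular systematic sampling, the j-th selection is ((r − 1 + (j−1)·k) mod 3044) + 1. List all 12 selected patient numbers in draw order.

2915, 151, 431, 711, 991, 1271, 1551, 1831, 2111, 2391, 2671, 2951

Selection 1: 2915
Selection 2: 2915 + 280 = 3195 → 3195 − 3044 = 151
Selection 3: 151 + 280 = 431
Selection 4: 431 + 280 = 711
Selection 5: 711 + 280 = 991
Selection 6: 991 + 280 = 1271
Selection 7: 1271 + 280 = 1551
Selection 8: 1551 + 280 = 1831
Selection 9: 1831 + 280 = 2111
Selection 10: 2111 + 280 = 2391
Selection 11: 2391 + 280 = 2671
Selection 12: 2671 + 280 = 2951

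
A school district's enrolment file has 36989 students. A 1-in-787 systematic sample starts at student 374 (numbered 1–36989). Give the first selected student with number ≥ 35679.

35789

k = 787
Steps past start: ⌈(35679 − 374)/787⌉ = ⌈35305/787⌉ = 45
Selected student: 374 + 45×787 = 35789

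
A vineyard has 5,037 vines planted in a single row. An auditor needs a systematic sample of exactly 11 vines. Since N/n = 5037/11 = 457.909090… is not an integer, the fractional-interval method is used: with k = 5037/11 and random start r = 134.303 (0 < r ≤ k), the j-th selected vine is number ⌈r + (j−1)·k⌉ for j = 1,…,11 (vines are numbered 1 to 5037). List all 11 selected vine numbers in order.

135, 593, 1051, 1509, 1966, 2424, 2882, 3340, 3798, 4256, 4714

j=1: r + 0k = 134.303 → ⌈·⌉ = 135
j=2: r + 1k = 592.212090… → ⌈·⌉ = 593
j=3: r + 2k = 1050.121181… → ⌈·⌉ = 1051
j=4: r + 3k = 1508.030272… → ⌈·⌉ = 1509
j=5: r + 4k = 1965.939363… → ⌈·⌉ = 1966
j=6: r + 5k = 2423.848454… → ⌈·⌉ = 2424
j=7: r + 6k = 2881.757545… → ⌈·⌉ = 2882
j=8: r + 7k = 3339.666636… → ⌈·⌉ = 3340
j=9: r + 8k = 3797.575727… → ⌈·⌉ = 3798
j=10: r + 9k = 4255.484818… → ⌈·⌉ = 4256
j=11: r + 10k = 4713.393909… → ⌈·⌉ = 4714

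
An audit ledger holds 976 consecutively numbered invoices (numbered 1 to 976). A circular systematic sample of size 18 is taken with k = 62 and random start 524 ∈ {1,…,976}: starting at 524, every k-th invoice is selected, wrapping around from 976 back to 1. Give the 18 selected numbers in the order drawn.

524, 586, 648, 710, 772, 834, 896, 958, 44, 106, 168, 230, 292, 354, 416, 478, 540, 602

Selection 1: 524
Selection 2: 524 + 62 = 586
Selection 3: 586 + 62 = 648
Selection 4: 648 + 62 = 710
Selection 5: 710 + 62 = 772
Selection 6: 772 + 62 = 834
Selection 7: 834 + 62 = 896
Selection 8: 896 + 62 = 958
Selection 9: 958 + 62 = 1020 → 1020 − 976 = 44
Selection 10: 44 + 62 = 106
Selection 11: 106 + 62 = 168
Selection 12: 168 + 62 = 230
Selection 13: 230 + 62 = 292
Selection 14: 292 + 62 = 354
Selection 15: 354 + 62 = 416
Selection 16: 416 + 62 = 478
Selection 17: 478 + 62 = 540
Selection 18: 540 + 62 = 602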